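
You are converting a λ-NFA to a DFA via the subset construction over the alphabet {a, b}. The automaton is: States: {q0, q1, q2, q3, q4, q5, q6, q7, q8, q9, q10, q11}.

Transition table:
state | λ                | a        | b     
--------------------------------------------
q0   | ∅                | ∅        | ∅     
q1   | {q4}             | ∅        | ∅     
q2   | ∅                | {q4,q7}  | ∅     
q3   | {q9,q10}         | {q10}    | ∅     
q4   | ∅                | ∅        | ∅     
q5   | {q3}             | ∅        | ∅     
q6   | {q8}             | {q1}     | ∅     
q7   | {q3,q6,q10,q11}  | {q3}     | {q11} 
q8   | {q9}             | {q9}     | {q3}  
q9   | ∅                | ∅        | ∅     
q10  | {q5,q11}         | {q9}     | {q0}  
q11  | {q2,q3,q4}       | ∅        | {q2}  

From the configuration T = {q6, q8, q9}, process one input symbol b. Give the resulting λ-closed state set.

q8 on b → {q3}.
No b-transition from q6, q9.
Union after reading b: {q3}.
Now take the λ-closure:
From q3 via λ: add q9, q10.
From q10 via λ: add q5, q11.
From q11 via λ: add q2, q4.
No new states can be added; the closed set is {q2, q3, q4, q5, q9, q10, q11}.

{q2, q3, q4, q5, q9, q10, q11}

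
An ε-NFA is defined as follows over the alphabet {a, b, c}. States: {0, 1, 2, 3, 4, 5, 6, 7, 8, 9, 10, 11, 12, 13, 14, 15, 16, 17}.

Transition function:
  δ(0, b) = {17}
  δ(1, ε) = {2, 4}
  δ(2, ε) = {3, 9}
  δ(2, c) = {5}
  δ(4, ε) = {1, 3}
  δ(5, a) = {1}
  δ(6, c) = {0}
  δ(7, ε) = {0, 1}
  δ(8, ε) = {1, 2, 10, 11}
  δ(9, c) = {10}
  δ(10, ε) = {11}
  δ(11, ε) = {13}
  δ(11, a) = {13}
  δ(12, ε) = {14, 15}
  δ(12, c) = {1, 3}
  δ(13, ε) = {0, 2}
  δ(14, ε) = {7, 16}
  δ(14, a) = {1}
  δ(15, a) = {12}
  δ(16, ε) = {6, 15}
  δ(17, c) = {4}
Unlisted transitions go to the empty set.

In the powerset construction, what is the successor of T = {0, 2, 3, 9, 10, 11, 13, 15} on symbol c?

{0, 2, 3, 5, 9, 10, 11, 13}

2 on c → {5}.
9 on c → {10}.
No c-transition from 0, 3, 10, 11, 13, 15.
Union after reading c: {5, 10}.
Now take the ε-closure:
From 10 via ε: add 11.
From 11 via ε: add 13.
From 13 via ε: add 0, 2.
From 2 via ε: add 3, 9.
No new states can be added; the closed set is {0, 2, 3, 5, 9, 10, 11, 13}.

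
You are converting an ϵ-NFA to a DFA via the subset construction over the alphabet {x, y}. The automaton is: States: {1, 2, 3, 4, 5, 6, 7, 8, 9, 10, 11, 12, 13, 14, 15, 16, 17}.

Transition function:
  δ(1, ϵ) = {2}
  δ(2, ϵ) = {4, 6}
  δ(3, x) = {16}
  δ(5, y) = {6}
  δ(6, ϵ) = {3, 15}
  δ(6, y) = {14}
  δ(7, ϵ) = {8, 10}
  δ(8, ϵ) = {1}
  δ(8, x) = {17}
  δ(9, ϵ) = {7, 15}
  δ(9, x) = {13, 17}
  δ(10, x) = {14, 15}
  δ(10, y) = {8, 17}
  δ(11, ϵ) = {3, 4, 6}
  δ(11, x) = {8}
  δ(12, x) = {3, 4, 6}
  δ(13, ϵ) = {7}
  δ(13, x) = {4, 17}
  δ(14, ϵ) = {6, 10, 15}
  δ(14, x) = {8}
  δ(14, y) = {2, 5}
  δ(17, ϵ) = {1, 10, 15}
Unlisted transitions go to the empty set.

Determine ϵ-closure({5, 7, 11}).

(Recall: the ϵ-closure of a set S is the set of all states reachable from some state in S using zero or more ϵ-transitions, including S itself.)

{1, 2, 3, 4, 5, 6, 7, 8, 10, 11, 15}

Start with {5, 7, 11}.
From 7 via ϵ: add 8, 10.
From 11 via ϵ: add 3, 4, 6.
From 6 via ϵ: add 15.
From 8 via ϵ: add 1.
From 1 via ϵ: add 2.
No new states can be added; the closed set is {1, 2, 3, 4, 5, 6, 7, 8, 10, 11, 15}.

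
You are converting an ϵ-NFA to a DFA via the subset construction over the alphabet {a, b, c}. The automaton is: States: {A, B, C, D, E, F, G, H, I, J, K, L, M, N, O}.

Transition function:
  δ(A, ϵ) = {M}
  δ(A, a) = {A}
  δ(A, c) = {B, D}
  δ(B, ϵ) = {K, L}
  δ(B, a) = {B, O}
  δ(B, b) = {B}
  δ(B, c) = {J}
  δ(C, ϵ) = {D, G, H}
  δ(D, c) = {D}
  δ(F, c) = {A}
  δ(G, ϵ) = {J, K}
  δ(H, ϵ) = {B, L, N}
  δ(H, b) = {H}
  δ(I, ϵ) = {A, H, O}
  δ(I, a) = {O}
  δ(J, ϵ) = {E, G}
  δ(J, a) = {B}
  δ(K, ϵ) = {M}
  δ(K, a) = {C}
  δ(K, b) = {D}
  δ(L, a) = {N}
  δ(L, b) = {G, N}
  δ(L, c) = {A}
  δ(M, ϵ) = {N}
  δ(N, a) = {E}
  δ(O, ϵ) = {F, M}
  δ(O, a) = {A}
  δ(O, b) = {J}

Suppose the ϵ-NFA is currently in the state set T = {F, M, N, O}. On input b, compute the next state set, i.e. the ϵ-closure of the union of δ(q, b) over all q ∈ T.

{E, G, J, K, M, N}

O on b → {J}.
No b-transition from F, M, N.
Union after reading b: {J}.
Now take the ϵ-closure:
From J via ϵ: add E, G.
From G via ϵ: add K.
From K via ϵ: add M.
From M via ϵ: add N.
No new states can be added; the closed set is {E, G, J, K, M, N}.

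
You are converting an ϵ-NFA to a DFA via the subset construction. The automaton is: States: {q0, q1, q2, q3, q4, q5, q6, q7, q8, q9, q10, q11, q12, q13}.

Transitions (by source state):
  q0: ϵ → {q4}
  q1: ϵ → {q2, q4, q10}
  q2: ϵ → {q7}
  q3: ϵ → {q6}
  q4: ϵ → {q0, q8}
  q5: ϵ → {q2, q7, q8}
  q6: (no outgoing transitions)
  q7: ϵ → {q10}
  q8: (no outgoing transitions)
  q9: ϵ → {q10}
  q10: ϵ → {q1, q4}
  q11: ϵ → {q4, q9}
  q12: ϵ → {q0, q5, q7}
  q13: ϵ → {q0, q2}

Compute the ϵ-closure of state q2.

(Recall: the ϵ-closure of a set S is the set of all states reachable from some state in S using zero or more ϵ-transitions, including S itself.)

Start with {q2}.
From q2 via ϵ: add q7.
From q7 via ϵ: add q10.
From q10 via ϵ: add q1, q4.
From q4 via ϵ: add q0, q8.
No new states can be added; the closed set is {q0, q1, q2, q4, q7, q8, q10}.

{q0, q1, q2, q4, q7, q8, q10}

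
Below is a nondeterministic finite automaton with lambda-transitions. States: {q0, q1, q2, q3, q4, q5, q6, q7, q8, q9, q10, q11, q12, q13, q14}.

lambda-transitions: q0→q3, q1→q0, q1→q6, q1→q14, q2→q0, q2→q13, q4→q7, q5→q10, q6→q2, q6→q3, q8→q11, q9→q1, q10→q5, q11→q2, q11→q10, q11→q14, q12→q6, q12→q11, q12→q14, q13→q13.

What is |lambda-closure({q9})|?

8

Start with {q9}.
From q9 via lambda: add q1.
From q1 via lambda: add q0, q6, q14.
From q0 via lambda: add q3.
From q6 via lambda: add q2.
From q2 via lambda: add q13.
lambda-closure = {q0, q1, q2, q3, q6, q9, q13, q14}, which has 8 states.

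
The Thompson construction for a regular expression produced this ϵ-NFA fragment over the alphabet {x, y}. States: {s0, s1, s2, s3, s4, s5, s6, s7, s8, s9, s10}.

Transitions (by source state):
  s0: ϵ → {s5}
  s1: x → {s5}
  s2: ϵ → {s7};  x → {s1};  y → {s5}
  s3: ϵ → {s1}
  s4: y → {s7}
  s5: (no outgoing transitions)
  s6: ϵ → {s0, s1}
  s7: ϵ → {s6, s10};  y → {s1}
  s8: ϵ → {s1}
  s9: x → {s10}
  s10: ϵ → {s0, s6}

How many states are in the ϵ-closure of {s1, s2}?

7

Start with {s1, s2}.
From s2 via ϵ: add s7.
From s7 via ϵ: add s6, s10.
From s6 via ϵ: add s0.
From s0 via ϵ: add s5.
ϵ-closure = {s0, s1, s2, s5, s6, s7, s10}, which has 7 states.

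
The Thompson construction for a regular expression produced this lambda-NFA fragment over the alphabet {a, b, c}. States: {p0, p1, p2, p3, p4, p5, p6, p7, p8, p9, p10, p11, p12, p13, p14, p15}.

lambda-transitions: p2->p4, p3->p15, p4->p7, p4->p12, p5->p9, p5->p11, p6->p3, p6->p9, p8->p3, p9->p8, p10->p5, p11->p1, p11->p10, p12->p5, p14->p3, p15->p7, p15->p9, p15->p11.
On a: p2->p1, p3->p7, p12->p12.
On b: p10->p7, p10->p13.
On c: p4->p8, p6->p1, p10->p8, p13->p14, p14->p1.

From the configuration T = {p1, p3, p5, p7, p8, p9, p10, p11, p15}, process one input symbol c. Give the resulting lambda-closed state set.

p10 on c → {p8}.
No c-transition from p1, p3, p5, p7, p8, p9, p11, p15.
Union after reading c: {p8}.
Now take the lambda-closure:
From p8 via lambda: add p3.
From p3 via lambda: add p15.
From p15 via lambda: add p7, p9, p11.
From p11 via lambda: add p1, p10.
From p10 via lambda: add p5.
No new states can be added; the closed set is {p1, p3, p5, p7, p8, p9, p10, p11, p15}.

{p1, p3, p5, p7, p8, p9, p10, p11, p15}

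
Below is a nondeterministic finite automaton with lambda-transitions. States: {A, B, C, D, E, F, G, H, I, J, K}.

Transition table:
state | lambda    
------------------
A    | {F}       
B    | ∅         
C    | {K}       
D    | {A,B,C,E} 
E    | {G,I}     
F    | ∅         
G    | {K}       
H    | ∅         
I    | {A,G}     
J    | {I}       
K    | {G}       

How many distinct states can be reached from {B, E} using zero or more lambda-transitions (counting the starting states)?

Start with {B, E}.
From E via lambda: add G, I.
From G via lambda: add K.
From I via lambda: add A.
From A via lambda: add F.
lambda-closure = {A, B, E, F, G, I, K}, which has 7 states.

7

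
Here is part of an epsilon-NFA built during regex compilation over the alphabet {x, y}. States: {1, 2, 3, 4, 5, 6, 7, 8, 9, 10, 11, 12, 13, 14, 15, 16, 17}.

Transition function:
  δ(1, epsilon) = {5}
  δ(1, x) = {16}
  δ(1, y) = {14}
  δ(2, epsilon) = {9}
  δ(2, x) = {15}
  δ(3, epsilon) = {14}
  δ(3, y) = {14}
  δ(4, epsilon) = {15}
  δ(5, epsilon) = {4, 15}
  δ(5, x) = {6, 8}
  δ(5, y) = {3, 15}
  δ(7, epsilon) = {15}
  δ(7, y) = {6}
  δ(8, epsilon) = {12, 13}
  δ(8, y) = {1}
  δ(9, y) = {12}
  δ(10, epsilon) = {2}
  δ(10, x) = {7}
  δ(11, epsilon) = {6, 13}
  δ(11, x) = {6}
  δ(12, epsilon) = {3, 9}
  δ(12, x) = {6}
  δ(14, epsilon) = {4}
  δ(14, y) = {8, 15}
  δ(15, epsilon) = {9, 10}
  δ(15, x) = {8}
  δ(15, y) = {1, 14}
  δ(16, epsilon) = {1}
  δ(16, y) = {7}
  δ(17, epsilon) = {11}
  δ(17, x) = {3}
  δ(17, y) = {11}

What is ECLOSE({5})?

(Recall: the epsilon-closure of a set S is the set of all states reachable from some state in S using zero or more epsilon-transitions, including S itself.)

{2, 4, 5, 9, 10, 15}

Start with {5}.
From 5 via epsilon: add 4, 15.
From 15 via epsilon: add 9, 10.
From 10 via epsilon: add 2.
No new states can be added; the closed set is {2, 4, 5, 9, 10, 15}.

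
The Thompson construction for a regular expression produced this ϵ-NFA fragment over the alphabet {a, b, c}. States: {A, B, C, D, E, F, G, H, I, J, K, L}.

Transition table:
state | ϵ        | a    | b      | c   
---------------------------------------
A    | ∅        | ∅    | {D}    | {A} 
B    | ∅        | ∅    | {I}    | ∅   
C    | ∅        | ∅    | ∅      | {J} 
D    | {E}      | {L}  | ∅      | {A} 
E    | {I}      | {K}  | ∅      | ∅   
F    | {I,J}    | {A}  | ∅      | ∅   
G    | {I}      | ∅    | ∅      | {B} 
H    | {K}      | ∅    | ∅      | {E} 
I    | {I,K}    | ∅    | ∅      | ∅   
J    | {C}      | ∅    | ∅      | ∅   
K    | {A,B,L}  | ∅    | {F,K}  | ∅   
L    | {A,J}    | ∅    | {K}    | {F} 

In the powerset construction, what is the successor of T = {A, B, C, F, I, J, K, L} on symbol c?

{A, B, C, F, I, J, K, L}

A on c → {A}.
C on c → {J}.
L on c → {F}.
No c-transition from B, F, I, J, K.
Union after reading c: {A, F, J}.
Now take the ϵ-closure:
From F via ϵ: add I.
From J via ϵ: add C.
From I via ϵ: add K.
From K via ϵ: add B, L.
No new states can be added; the closed set is {A, B, C, F, I, J, K, L}.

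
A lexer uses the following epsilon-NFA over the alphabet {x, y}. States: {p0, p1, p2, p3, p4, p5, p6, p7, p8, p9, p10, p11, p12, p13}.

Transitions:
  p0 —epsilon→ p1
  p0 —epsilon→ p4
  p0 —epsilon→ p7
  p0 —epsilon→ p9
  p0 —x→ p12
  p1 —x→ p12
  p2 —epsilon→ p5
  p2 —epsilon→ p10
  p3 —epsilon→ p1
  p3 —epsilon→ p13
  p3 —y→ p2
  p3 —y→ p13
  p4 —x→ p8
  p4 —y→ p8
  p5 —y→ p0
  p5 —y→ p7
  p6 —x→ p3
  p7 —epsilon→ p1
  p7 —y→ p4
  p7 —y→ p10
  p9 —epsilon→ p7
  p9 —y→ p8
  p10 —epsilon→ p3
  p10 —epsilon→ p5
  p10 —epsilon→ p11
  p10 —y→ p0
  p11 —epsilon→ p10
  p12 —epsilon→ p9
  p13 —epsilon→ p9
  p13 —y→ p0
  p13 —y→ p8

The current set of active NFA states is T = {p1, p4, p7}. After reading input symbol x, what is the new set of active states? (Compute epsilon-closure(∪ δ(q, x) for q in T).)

{p1, p7, p8, p9, p12}

p1 on x → {p12}.
p4 on x → {p8}.
No x-transition from p7.
Union after reading x: {p8, p12}.
Now take the epsilon-closure:
From p12 via epsilon: add p9.
From p9 via epsilon: add p7.
From p7 via epsilon: add p1.
No new states can be added; the closed set is {p1, p7, p8, p9, p12}.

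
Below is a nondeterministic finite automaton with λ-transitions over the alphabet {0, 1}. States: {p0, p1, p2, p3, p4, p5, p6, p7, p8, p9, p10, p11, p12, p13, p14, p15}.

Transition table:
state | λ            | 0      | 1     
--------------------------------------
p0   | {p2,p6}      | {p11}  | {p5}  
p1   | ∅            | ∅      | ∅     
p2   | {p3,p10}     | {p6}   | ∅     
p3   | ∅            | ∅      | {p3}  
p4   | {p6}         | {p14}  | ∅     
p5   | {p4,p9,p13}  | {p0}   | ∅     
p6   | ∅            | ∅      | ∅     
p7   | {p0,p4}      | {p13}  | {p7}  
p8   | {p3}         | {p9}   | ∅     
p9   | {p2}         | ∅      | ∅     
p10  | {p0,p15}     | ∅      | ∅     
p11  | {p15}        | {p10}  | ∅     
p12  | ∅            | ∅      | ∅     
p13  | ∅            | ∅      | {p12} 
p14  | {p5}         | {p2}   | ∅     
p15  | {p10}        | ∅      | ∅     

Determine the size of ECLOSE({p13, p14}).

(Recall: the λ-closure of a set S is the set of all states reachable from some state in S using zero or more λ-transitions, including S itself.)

Start with {p13, p14}.
From p14 via λ: add p5.
From p5 via λ: add p4, p9.
From p4 via λ: add p6.
From p9 via λ: add p2.
From p2 via λ: add p3, p10.
From p10 via λ: add p0, p15.
λ-closure = {p0, p2, p3, p4, p5, p6, p9, p10, p13, p14, p15}, which has 11 states.

11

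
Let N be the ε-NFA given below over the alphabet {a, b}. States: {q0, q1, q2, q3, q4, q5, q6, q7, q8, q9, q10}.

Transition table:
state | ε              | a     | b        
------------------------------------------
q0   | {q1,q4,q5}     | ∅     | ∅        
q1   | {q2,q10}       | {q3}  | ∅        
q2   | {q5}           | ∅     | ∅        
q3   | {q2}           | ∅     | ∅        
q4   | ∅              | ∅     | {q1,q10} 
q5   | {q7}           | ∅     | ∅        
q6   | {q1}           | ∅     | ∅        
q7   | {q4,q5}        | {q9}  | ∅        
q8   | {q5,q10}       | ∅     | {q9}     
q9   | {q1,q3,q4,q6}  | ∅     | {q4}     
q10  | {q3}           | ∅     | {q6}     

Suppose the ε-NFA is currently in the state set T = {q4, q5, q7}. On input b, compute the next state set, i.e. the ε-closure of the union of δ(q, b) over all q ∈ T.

{q1, q2, q3, q4, q5, q7, q10}

q4 on b → {q1, q10}.
No b-transition from q5, q7.
Union after reading b: {q1, q10}.
Now take the ε-closure:
From q1 via ε: add q2.
From q10 via ε: add q3.
From q2 via ε: add q5.
From q5 via ε: add q7.
From q7 via ε: add q4.
No new states can be added; the closed set is {q1, q2, q3, q4, q5, q7, q10}.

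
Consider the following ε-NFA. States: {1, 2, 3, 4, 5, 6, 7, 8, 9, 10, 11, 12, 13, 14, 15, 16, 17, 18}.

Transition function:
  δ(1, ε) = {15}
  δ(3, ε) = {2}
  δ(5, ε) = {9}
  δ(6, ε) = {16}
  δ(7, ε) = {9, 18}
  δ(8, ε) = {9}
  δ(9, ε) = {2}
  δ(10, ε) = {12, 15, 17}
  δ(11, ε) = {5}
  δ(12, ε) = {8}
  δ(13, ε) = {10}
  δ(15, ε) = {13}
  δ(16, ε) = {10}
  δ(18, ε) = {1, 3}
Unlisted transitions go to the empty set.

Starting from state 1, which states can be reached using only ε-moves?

Start with {1}.
From 1 via ε: add 15.
From 15 via ε: add 13.
From 13 via ε: add 10.
From 10 via ε: add 12, 17.
From 12 via ε: add 8.
From 8 via ε: add 9.
From 9 via ε: add 2.
No new states can be added; the closed set is {1, 2, 8, 9, 10, 12, 13, 15, 17}.

{1, 2, 8, 9, 10, 12, 13, 15, 17}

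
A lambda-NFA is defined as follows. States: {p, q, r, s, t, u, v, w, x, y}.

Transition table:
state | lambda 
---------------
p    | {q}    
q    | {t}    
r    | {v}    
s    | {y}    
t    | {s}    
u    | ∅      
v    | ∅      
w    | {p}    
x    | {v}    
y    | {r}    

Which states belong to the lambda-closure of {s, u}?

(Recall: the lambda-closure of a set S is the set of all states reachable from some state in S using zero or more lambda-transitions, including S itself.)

{r, s, u, v, y}

Start with {s, u}.
From s via lambda: add y.
From y via lambda: add r.
From r via lambda: add v.
No new states can be added; the closed set is {r, s, u, v, y}.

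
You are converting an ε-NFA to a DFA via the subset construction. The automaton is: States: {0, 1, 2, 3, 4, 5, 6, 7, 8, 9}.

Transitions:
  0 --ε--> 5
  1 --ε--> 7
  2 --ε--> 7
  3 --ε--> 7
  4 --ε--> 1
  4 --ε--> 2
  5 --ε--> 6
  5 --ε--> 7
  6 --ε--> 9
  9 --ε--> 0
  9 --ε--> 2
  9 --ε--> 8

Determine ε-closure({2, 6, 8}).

{0, 2, 5, 6, 7, 8, 9}

Start with {2, 6, 8}.
From 2 via ε: add 7.
From 6 via ε: add 9.
From 9 via ε: add 0.
From 0 via ε: add 5.
No new states can be added; the closed set is {0, 2, 5, 6, 7, 8, 9}.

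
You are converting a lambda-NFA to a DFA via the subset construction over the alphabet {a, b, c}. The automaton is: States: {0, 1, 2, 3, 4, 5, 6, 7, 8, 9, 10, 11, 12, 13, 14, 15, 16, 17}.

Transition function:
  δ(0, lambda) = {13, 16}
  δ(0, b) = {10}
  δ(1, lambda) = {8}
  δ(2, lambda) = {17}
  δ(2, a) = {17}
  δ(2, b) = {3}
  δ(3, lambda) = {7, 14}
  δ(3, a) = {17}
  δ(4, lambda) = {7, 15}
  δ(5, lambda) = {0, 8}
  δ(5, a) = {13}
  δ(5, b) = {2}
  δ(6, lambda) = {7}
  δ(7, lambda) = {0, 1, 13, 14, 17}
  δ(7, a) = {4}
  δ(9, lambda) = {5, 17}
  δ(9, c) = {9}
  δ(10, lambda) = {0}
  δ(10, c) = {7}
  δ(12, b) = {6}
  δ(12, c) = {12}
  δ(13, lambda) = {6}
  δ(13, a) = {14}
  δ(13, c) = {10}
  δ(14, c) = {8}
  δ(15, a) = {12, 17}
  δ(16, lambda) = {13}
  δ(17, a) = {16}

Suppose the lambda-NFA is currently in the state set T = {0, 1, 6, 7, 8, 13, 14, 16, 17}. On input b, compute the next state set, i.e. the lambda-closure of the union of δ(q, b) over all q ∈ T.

{0, 1, 6, 7, 8, 10, 13, 14, 16, 17}

0 on b → {10}.
No b-transition from 1, 6, 7, 8, 13, 14, 16, 17.
Union after reading b: {10}.
Now take the lambda-closure:
From 10 via lambda: add 0.
From 0 via lambda: add 13, 16.
From 13 via lambda: add 6.
From 6 via lambda: add 7.
From 7 via lambda: add 1, 14, 17.
From 1 via lambda: add 8.
No new states can be added; the closed set is {0, 1, 6, 7, 8, 10, 13, 14, 16, 17}.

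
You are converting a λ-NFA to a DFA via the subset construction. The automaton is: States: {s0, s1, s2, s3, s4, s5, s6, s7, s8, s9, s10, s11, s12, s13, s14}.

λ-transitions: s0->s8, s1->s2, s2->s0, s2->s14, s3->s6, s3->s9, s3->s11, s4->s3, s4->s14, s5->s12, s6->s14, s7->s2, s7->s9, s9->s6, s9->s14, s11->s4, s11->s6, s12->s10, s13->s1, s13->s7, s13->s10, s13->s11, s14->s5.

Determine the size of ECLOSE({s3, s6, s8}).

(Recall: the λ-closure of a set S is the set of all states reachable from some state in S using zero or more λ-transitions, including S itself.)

Start with {s3, s6, s8}.
From s3 via λ: add s9, s11.
From s6 via λ: add s14.
From s11 via λ: add s4.
From s14 via λ: add s5.
From s5 via λ: add s12.
From s12 via λ: add s10.
λ-closure = {s3, s4, s5, s6, s8, s9, s10, s11, s12, s14}, which has 10 states.

10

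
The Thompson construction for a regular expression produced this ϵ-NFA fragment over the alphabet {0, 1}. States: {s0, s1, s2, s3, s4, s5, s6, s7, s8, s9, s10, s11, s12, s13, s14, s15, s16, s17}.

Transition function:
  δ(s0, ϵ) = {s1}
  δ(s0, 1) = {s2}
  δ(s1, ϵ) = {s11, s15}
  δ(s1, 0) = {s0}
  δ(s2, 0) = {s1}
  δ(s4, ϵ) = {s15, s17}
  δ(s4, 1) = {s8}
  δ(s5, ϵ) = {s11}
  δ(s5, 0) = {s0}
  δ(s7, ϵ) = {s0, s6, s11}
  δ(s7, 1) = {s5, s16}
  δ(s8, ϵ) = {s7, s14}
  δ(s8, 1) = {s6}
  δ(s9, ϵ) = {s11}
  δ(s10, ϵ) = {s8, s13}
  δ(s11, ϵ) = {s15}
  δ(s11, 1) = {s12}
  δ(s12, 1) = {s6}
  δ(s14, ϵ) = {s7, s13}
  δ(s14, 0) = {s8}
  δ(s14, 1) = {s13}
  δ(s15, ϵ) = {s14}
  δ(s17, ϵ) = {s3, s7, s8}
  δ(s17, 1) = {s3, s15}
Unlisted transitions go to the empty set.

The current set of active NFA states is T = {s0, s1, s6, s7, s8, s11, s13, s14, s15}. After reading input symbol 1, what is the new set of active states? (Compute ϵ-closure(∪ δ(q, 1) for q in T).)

s0 on 1 → {s2}.
s7 on 1 → {s5, s16}.
s8 on 1 → {s6}.
s11 on 1 → {s12}.
s14 on 1 → {s13}.
No 1-transition from s1, s6, s13, s15.
Union after reading 1: {s2, s5, s6, s12, s13, s16}.
Now take the ϵ-closure:
From s5 via ϵ: add s11.
From s11 via ϵ: add s15.
From s15 via ϵ: add s14.
From s14 via ϵ: add s7.
From s7 via ϵ: add s0.
From s0 via ϵ: add s1.
No new states can be added; the closed set is {s0, s1, s2, s5, s6, s7, s11, s12, s13, s14, s15, s16}.

{s0, s1, s2, s5, s6, s7, s11, s12, s13, s14, s15, s16}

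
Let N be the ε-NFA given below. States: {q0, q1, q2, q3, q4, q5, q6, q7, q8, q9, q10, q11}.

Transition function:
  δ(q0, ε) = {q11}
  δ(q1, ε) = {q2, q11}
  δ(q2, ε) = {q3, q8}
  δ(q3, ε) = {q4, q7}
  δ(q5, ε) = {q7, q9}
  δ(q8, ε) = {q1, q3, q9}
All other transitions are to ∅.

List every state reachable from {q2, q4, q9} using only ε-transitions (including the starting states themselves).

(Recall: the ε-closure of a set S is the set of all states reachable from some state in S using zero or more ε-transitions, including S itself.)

Start with {q2, q4, q9}.
From q2 via ε: add q3, q8.
From q3 via ε: add q7.
From q8 via ε: add q1.
From q1 via ε: add q11.
No new states can be added; the closed set is {q1, q2, q3, q4, q7, q8, q9, q11}.

{q1, q2, q3, q4, q7, q8, q9, q11}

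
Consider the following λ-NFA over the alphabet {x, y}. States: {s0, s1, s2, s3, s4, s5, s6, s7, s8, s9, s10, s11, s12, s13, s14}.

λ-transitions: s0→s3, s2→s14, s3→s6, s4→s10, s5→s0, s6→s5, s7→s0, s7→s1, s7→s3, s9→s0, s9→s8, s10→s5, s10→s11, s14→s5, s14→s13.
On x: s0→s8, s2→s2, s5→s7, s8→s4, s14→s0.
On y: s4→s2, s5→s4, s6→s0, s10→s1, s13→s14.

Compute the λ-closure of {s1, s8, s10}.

Start with {s1, s8, s10}.
From s10 via λ: add s5, s11.
From s5 via λ: add s0.
From s0 via λ: add s3.
From s3 via λ: add s6.
No new states can be added; the closed set is {s0, s1, s3, s5, s6, s8, s10, s11}.

{s0, s1, s3, s5, s6, s8, s10, s11}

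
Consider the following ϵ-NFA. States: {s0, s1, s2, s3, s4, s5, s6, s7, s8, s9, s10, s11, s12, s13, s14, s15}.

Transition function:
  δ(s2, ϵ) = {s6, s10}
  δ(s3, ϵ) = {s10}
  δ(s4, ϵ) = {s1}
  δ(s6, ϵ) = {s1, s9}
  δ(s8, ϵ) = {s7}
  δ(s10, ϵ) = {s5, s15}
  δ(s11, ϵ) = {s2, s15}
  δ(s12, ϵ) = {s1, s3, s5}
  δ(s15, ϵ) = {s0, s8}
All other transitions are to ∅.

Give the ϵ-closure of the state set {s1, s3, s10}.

{s0, s1, s3, s5, s7, s8, s10, s15}

Start with {s1, s3, s10}.
From s10 via ϵ: add s5, s15.
From s15 via ϵ: add s0, s8.
From s8 via ϵ: add s7.
No new states can be added; the closed set is {s0, s1, s3, s5, s7, s8, s10, s15}.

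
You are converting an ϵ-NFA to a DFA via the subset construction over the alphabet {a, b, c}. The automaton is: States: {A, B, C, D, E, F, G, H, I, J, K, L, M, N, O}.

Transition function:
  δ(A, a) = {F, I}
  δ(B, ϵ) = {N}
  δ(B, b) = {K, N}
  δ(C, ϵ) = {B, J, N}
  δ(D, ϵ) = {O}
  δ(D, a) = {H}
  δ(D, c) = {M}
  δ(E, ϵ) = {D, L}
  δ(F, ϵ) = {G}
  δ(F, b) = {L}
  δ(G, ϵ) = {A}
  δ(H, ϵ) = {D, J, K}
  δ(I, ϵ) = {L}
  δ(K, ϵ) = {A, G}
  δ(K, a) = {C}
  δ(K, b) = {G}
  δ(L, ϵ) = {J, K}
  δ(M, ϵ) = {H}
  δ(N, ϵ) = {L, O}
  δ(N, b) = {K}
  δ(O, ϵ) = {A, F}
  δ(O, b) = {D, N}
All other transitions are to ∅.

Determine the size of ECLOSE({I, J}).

Start with {I, J}.
From I via ϵ: add L.
From L via ϵ: add K.
From K via ϵ: add A, G.
ϵ-closure = {A, G, I, J, K, L}, which has 6 states.

6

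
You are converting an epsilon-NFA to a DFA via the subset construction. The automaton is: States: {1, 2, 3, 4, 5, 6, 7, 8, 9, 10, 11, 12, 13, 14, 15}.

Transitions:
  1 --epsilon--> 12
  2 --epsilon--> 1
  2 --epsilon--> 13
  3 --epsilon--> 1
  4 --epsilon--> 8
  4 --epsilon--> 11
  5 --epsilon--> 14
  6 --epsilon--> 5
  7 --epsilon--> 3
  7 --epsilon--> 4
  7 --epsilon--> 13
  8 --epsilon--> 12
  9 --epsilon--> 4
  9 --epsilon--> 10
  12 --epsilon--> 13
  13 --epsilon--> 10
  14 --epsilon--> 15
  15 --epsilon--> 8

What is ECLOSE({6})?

Start with {6}.
From 6 via epsilon: add 5.
From 5 via epsilon: add 14.
From 14 via epsilon: add 15.
From 15 via epsilon: add 8.
From 8 via epsilon: add 12.
From 12 via epsilon: add 13.
From 13 via epsilon: add 10.
No new states can be added; the closed set is {5, 6, 8, 10, 12, 13, 14, 15}.

{5, 6, 8, 10, 12, 13, 14, 15}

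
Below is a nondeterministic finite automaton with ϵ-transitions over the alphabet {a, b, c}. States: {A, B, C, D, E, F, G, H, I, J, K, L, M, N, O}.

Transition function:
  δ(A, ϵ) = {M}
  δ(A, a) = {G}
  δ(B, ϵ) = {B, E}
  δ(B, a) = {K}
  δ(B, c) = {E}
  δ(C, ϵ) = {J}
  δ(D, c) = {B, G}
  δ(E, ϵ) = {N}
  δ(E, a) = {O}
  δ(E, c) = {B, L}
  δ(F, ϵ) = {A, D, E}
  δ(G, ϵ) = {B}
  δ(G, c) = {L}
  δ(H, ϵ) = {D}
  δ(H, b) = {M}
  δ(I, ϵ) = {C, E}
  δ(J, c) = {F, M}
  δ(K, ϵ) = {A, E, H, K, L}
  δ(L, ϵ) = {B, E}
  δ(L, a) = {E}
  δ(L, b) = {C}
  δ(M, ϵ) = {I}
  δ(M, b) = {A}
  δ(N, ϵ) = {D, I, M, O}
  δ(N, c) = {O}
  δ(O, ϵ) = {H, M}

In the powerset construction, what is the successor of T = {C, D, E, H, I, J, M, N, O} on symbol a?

{C, D, E, H, I, J, M, N, O}

E on a → {O}.
No a-transition from C, D, H, I, J, M, N, O.
Union after reading a: {O}.
Now take the ϵ-closure:
From O via ϵ: add H, M.
From H via ϵ: add D.
From M via ϵ: add I.
From I via ϵ: add C, E.
From C via ϵ: add J.
From E via ϵ: add N.
No new states can be added; the closed set is {C, D, E, H, I, J, M, N, O}.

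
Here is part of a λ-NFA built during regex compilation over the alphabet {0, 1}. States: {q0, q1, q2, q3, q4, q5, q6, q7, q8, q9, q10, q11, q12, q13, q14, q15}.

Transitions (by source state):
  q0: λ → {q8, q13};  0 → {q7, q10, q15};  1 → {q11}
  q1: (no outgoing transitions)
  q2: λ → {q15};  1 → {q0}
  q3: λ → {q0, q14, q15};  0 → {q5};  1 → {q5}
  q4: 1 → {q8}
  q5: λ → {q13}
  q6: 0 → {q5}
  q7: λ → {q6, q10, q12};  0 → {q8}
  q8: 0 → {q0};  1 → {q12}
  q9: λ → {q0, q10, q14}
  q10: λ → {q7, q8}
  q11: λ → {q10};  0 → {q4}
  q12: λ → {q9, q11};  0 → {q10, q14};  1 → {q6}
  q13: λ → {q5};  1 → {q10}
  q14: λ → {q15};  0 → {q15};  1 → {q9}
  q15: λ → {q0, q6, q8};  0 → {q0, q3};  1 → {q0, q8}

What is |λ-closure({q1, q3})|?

Start with {q1, q3}.
From q3 via λ: add q0, q14, q15.
From q0 via λ: add q8, q13.
From q15 via λ: add q6.
From q13 via λ: add q5.
λ-closure = {q0, q1, q3, q5, q6, q8, q13, q14, q15}, which has 9 states.

9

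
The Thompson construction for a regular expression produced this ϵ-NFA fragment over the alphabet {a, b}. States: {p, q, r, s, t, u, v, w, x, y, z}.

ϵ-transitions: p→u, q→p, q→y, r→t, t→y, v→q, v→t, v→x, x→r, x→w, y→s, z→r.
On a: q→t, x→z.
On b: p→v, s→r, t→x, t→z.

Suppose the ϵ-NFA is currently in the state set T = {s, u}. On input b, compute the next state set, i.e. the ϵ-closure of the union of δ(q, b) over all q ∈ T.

{r, s, t, y}

s on b → {r}.
No b-transition from u.
Union after reading b: {r}.
Now take the ϵ-closure:
From r via ϵ: add t.
From t via ϵ: add y.
From y via ϵ: add s.
No new states can be added; the closed set is {r, s, t, y}.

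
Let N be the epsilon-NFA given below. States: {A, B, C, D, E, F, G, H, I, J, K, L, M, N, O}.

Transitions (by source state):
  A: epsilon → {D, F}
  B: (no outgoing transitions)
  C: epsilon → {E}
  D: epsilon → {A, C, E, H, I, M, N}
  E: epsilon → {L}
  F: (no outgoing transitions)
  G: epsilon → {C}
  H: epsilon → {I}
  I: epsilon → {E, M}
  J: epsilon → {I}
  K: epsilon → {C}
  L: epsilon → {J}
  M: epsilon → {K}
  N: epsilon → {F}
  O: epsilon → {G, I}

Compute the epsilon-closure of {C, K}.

{C, E, I, J, K, L, M}

Start with {C, K}.
From C via epsilon: add E.
From E via epsilon: add L.
From L via epsilon: add J.
From J via epsilon: add I.
From I via epsilon: add M.
No new states can be added; the closed set is {C, E, I, J, K, L, M}.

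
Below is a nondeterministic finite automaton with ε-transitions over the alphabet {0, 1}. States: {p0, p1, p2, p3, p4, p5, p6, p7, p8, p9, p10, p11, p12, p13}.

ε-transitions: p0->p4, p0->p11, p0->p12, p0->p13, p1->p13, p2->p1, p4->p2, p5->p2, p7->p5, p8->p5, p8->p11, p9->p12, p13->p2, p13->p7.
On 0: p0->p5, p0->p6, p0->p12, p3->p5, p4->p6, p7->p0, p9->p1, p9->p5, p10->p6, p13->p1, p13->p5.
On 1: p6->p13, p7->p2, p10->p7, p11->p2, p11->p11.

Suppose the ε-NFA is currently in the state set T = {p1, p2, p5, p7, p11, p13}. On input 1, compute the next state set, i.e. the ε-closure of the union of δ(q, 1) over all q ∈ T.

p7 on 1 → {p2}.
p11 on 1 → {p2, p11}.
No 1-transition from p1, p2, p5, p13.
Union after reading 1: {p2, p11}.
Now take the ε-closure:
From p2 via ε: add p1.
From p1 via ε: add p13.
From p13 via ε: add p7.
From p7 via ε: add p5.
No new states can be added; the closed set is {p1, p2, p5, p7, p11, p13}.

{p1, p2, p5, p7, p11, p13}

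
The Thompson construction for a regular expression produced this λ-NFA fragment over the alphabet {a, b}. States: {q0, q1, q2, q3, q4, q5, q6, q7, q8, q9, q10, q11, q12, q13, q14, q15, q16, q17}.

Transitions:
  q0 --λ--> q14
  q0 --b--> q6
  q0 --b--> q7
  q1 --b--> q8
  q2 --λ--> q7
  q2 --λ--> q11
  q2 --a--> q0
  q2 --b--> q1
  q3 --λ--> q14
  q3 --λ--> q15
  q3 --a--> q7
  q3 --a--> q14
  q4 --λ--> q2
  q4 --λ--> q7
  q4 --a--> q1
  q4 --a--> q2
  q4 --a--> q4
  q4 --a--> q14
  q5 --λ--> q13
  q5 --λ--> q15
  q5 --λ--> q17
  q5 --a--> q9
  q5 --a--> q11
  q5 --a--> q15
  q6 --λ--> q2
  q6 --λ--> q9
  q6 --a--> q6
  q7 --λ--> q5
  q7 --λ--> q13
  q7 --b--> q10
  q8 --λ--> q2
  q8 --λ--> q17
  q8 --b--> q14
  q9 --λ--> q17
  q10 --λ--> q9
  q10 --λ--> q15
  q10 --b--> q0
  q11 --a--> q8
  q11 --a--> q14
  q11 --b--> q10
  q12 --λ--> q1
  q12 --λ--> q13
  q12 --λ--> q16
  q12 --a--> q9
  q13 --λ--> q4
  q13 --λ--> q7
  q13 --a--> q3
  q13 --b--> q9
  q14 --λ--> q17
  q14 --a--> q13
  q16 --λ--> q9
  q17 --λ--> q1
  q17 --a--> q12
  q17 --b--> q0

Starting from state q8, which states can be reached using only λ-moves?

{q1, q2, q4, q5, q7, q8, q11, q13, q15, q17}

Start with {q8}.
From q8 via λ: add q2, q17.
From q2 via λ: add q7, q11.
From q17 via λ: add q1.
From q7 via λ: add q5, q13.
From q5 via λ: add q15.
From q13 via λ: add q4.
No new states can be added; the closed set is {q1, q2, q4, q5, q7, q8, q11, q13, q15, q17}.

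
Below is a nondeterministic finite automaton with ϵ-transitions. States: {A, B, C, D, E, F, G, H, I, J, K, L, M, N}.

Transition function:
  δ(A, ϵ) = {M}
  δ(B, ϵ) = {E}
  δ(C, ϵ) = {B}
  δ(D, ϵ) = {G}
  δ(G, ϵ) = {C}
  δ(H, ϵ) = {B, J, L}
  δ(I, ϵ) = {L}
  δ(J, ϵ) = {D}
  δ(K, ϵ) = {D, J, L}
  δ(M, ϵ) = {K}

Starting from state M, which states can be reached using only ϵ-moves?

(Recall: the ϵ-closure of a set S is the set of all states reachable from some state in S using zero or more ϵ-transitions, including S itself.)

{B, C, D, E, G, J, K, L, M}

Start with {M}.
From M via ϵ: add K.
From K via ϵ: add D, J, L.
From D via ϵ: add G.
From G via ϵ: add C.
From C via ϵ: add B.
From B via ϵ: add E.
No new states can be added; the closed set is {B, C, D, E, G, J, K, L, M}.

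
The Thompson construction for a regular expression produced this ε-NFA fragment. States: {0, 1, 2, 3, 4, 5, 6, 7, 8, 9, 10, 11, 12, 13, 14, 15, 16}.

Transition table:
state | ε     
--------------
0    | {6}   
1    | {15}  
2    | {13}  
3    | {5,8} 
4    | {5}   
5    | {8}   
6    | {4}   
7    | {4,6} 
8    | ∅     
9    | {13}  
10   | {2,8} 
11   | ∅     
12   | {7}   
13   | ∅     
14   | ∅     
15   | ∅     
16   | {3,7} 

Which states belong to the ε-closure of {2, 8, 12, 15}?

Start with {2, 8, 12, 15}.
From 2 via ε: add 13.
From 12 via ε: add 7.
From 7 via ε: add 4, 6.
From 4 via ε: add 5.
No new states can be added; the closed set is {2, 4, 5, 6, 7, 8, 12, 13, 15}.

{2, 4, 5, 6, 7, 8, 12, 13, 15}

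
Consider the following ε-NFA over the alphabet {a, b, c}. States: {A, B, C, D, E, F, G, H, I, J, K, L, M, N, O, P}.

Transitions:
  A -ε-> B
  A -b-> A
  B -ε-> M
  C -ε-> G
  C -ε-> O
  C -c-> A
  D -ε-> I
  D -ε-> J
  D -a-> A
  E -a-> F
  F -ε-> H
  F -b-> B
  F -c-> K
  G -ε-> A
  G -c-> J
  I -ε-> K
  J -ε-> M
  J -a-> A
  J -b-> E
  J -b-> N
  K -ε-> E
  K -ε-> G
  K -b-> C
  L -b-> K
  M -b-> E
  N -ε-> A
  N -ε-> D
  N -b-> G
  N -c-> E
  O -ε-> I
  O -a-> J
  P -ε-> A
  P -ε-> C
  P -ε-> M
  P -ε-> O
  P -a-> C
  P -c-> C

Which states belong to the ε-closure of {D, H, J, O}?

{A, B, D, E, G, H, I, J, K, M, O}

Start with {D, H, J, O}.
From D via ε: add I.
From J via ε: add M.
From I via ε: add K.
From K via ε: add E, G.
From G via ε: add A.
From A via ε: add B.
No new states can be added; the closed set is {A, B, D, E, G, H, I, J, K, M, O}.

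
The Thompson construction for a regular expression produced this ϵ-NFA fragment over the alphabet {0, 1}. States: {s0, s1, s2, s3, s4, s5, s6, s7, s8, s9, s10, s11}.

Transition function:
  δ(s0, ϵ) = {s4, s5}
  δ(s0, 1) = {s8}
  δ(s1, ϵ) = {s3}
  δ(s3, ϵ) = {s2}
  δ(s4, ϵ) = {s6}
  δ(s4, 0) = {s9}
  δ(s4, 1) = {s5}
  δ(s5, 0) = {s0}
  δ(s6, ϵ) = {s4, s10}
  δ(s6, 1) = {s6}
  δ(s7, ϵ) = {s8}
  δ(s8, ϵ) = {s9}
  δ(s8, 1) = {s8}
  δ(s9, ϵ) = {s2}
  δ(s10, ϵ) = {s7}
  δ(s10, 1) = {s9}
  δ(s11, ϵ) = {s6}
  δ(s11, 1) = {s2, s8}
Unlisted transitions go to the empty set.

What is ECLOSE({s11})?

Start with {s11}.
From s11 via ϵ: add s6.
From s6 via ϵ: add s4, s10.
From s10 via ϵ: add s7.
From s7 via ϵ: add s8.
From s8 via ϵ: add s9.
From s9 via ϵ: add s2.
No new states can be added; the closed set is {s2, s4, s6, s7, s8, s9, s10, s11}.

{s2, s4, s6, s7, s8, s9, s10, s11}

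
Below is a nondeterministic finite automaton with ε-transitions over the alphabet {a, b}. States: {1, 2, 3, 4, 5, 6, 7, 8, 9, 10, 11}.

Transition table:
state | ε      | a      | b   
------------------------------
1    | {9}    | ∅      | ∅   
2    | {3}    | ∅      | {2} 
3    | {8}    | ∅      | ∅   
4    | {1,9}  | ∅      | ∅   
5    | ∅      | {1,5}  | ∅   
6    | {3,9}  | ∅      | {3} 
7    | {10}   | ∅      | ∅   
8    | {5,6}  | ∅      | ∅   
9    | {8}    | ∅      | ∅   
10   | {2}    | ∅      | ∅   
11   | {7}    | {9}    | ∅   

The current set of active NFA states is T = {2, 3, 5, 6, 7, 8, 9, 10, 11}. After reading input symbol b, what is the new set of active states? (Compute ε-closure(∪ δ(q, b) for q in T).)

{2, 3, 5, 6, 8, 9}

2 on b → {2}.
6 on b → {3}.
No b-transition from 3, 5, 7, 8, 9, 10, 11.
Union after reading b: {2, 3}.
Now take the ε-closure:
From 3 via ε: add 8.
From 8 via ε: add 5, 6.
From 6 via ε: add 9.
No new states can be added; the closed set is {2, 3, 5, 6, 8, 9}.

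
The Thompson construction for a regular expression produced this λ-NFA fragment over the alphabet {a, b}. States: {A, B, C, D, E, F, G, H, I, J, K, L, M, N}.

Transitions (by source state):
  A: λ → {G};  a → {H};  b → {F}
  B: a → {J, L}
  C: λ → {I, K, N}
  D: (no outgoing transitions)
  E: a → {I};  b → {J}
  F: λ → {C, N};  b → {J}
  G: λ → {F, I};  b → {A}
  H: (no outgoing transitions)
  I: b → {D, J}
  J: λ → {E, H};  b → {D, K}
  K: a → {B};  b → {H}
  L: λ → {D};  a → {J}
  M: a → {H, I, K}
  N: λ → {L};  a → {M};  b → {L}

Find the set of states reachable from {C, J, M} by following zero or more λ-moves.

Start with {C, J, M}.
From C via λ: add I, K, N.
From J via λ: add E, H.
From N via λ: add L.
From L via λ: add D.
No new states can be added; the closed set is {C, D, E, H, I, J, K, L, M, N}.

{C, D, E, H, I, J, K, L, M, N}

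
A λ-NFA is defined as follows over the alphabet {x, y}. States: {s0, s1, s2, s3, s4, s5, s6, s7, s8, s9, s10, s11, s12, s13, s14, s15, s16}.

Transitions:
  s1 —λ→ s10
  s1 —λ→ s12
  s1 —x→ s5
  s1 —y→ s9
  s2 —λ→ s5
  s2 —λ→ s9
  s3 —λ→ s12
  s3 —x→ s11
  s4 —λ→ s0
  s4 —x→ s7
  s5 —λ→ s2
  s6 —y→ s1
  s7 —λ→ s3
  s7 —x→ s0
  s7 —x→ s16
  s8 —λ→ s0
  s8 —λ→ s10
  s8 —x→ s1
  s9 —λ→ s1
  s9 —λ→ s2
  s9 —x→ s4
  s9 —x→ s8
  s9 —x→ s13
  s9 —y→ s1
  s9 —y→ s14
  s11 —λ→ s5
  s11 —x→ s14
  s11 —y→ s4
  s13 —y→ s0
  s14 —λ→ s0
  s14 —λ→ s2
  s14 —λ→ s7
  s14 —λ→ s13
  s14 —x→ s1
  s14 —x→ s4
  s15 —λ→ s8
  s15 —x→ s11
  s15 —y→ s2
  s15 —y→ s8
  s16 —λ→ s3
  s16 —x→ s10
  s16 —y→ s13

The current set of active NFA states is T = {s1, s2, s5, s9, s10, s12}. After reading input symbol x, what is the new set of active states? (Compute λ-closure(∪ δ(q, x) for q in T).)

s1 on x → {s5}.
s9 on x → {s4, s8, s13}.
No x-transition from s2, s5, s10, s12.
Union after reading x: {s4, s5, s8, s13}.
Now take the λ-closure:
From s4 via λ: add s0.
From s5 via λ: add s2.
From s8 via λ: add s10.
From s2 via λ: add s9.
From s9 via λ: add s1.
From s1 via λ: add s12.
No new states can be added; the closed set is {s0, s1, s2, s4, s5, s8, s9, s10, s12, s13}.

{s0, s1, s2, s4, s5, s8, s9, s10, s12, s13}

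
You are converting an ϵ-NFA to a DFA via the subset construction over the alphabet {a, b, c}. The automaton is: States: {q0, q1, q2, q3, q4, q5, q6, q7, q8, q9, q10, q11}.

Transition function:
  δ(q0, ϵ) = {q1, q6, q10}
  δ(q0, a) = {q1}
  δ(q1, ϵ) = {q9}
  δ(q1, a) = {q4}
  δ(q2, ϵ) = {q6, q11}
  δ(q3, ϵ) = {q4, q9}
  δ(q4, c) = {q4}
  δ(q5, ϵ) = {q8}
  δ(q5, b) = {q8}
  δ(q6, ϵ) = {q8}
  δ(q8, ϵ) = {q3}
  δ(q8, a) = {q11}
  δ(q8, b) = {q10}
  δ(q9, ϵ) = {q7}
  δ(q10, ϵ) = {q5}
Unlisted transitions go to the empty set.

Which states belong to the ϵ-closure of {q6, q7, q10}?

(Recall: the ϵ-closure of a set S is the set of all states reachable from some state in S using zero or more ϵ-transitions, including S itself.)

{q3, q4, q5, q6, q7, q8, q9, q10}

Start with {q6, q7, q10}.
From q6 via ϵ: add q8.
From q10 via ϵ: add q5.
From q8 via ϵ: add q3.
From q3 via ϵ: add q4, q9.
No new states can be added; the closed set is {q3, q4, q5, q6, q7, q8, q9, q10}.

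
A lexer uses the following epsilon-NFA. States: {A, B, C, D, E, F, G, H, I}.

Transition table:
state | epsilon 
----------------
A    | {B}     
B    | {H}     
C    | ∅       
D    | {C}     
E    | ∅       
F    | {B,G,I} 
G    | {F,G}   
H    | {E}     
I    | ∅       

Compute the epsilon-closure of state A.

Start with {A}.
From A via epsilon: add B.
From B via epsilon: add H.
From H via epsilon: add E.
No new states can be added; the closed set is {A, B, E, H}.

{A, B, E, H}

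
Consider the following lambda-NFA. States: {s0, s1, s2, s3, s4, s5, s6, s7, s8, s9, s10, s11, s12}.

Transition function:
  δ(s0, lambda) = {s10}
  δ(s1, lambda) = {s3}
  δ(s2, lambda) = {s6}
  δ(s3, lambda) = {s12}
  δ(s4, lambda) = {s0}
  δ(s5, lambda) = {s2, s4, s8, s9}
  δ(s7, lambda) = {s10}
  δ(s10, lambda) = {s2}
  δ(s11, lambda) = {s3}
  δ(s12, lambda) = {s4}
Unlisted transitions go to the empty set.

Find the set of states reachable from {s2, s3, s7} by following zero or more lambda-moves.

Start with {s2, s3, s7}.
From s2 via lambda: add s6.
From s3 via lambda: add s12.
From s7 via lambda: add s10.
From s12 via lambda: add s4.
From s4 via lambda: add s0.
No new states can be added; the closed set is {s0, s2, s3, s4, s6, s7, s10, s12}.

{s0, s2, s3, s4, s6, s7, s10, s12}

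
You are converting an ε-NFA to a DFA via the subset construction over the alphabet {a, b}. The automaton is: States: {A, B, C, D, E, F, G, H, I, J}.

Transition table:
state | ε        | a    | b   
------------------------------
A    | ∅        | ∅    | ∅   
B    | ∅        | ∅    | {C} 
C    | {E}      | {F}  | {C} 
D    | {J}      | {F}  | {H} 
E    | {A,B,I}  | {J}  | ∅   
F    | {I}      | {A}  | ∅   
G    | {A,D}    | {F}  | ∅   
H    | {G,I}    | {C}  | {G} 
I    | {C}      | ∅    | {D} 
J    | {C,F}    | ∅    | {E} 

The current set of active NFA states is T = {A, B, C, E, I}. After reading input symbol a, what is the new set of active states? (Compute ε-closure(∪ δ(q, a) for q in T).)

C on a → {F}.
E on a → {J}.
No a-transition from A, B, I.
Union after reading a: {F, J}.
Now take the ε-closure:
From F via ε: add I.
From J via ε: add C.
From C via ε: add E.
From E via ε: add A, B.
No new states can be added; the closed set is {A, B, C, E, F, I, J}.

{A, B, C, E, F, I, J}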